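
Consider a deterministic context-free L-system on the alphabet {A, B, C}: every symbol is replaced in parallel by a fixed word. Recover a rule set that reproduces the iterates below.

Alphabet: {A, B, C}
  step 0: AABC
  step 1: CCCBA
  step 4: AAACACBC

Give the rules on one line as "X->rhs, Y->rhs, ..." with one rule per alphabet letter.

A->C, B->CB, C->A

  step 0 ⇒ step 1: AABC ⇒ C·C·CB·A
    A ↦ C
    B ↦ CB
    C ↦ A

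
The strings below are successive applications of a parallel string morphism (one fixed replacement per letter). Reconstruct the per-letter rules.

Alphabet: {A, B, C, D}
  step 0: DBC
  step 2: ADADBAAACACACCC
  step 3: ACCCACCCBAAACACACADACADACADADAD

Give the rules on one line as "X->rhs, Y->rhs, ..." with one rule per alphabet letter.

A->AC, B->BAA, C->AD, D->CC

  step 2 ⇒ step 3: ADADBAAACACACCC ⇒ AC·CC·AC·CC·BAA·AC·AC·AC·AD·AC·AD·AC·AD·AD·AD
    A ↦ AC
    B ↦ BAA
    C ↦ AD
    D ↦ CC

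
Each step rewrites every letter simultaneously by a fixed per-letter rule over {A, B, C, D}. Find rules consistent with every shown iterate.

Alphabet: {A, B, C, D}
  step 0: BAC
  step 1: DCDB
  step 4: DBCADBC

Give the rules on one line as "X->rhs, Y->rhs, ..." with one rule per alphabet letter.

  step 0 ⇒ step 1: BAC ⇒ D·C·DB
    A ↦ C
    B ↦ D
    C ↦ DB
    D ↦ A  (constrained at step 1)

A->C, B->D, C->DB, D->A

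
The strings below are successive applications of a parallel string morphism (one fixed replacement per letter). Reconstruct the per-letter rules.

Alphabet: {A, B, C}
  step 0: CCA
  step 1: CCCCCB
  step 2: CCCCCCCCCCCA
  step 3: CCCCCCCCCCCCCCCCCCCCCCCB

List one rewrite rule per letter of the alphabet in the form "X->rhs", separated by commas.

  step 2 ⇒ step 3: CCCCCCCCCCCA ⇒ CC·CC·CC·CC·CC·CC·CC·CC·CC·CC·CC·CB
    A ↦ CB
    C ↦ CC
  step 1 ⇒ step 2: CCCCCB ⇒ CC·CC·CC·CC·CC·CA
    B ↦ CA

A->CB, B->CA, C->CC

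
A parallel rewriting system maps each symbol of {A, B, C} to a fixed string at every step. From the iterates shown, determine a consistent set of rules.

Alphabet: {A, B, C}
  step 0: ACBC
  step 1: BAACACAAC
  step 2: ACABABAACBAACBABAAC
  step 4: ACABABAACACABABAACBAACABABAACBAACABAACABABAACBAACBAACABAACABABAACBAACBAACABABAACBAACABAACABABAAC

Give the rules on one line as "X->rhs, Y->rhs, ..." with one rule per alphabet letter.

A->BA, B->ACA, C->AC

  step 1 ⇒ step 2: BAACACAAC ⇒ ACA·BA·BA·AC·BA·AC·BA·BA·AC
    A ↦ BA
    B ↦ ACA
    C ↦ AC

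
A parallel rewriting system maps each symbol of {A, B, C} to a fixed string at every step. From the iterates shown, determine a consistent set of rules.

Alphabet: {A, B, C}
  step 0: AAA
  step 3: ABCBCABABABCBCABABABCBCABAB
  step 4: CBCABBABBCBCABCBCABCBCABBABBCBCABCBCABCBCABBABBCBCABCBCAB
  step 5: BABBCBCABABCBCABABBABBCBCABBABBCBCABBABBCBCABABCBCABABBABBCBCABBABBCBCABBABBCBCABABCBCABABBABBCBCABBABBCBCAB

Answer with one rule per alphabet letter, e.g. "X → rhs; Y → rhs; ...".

A->CBC, B->AB, C->B

  step 4 ⇒ step 5: CBCABBABBCBCABCBCABCBCABBABBCBCABCBCABCBCABBABBCBCABCBCAB ⇒ B·AB·B·CBC·AB·AB·CBC·AB·AB·B·AB·B·CBC·AB·B·AB·B·CBC·AB·B·AB·B·CBC·AB·AB·CBC·AB·AB·B·AB·B·CBC·AB·B·AB·B·CBC·AB·B·AB·B·CBC·AB·AB·CBC·AB·AB·B·AB·B·CBC·AB·B·AB·B·CBC·AB
    A ↦ CBC
    B ↦ AB
    C ↦ B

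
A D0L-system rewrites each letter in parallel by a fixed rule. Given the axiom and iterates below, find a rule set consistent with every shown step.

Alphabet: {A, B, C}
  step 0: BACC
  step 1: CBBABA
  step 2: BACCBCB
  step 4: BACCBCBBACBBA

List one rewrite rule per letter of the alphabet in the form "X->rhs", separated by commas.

  step 1 ⇒ step 2: CBBABA ⇒ BA·C·C·B·C·B
    A ↦ B
    B ↦ C
    C ↦ BA

A->B, B->C, C->BA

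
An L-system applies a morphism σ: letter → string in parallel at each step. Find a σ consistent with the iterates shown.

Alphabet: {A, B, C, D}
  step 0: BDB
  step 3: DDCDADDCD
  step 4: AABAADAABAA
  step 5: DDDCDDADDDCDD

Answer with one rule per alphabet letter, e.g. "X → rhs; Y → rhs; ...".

  step 4 ⇒ step 5: AABAADAABAA ⇒ D·D·DC·D·D·A·D·D·DC·D·D
    A ↦ D
    B ↦ DC
    D ↦ A
  step 3 ⇒ step 4: DDCDADDCD ⇒ A·A·BA·A·D·A·A·BA·A
    C ↦ BA

A->D, B->DC, C->BA, D->A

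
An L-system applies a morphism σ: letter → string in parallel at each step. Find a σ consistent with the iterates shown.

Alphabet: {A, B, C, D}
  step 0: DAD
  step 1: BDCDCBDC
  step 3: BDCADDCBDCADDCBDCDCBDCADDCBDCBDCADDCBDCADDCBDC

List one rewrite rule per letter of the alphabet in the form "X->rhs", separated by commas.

A->DC, B->DC, C->AD, D->BDC

  step 0 ⇒ step 1: DAD ⇒ BDC·DC·BDC
    A ↦ DC
    D ↦ BDC
    B ↦ DC  (constrained at step 1)
    C ↦ AD  (constrained at step 1)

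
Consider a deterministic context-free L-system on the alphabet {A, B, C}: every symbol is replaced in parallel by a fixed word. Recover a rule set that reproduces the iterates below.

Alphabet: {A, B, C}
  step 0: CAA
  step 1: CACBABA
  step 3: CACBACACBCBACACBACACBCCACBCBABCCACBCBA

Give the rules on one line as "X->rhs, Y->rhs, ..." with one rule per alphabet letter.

  step 0 ⇒ step 1: CAA ⇒ CAC·BA·BA
    A ↦ BA
    C ↦ CAC
    B ↦ BC  (constrained at step 1)

A->BA, B->BC, C->CAC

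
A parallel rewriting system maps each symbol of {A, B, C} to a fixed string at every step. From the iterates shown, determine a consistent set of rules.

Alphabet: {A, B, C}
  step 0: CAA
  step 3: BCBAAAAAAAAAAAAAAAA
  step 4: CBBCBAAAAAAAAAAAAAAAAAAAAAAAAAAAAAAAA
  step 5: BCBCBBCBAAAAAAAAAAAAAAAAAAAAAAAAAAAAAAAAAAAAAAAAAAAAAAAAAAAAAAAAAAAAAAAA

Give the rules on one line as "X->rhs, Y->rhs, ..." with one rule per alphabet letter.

  step 4 ⇒ step 5: CBBCBAAAAAAAAAAAAAAAAAAAAAAAAAAAAAAAA ⇒ B·CB·CB·B·CB·AA·AA·AA·AA·AA·AA·AA·AA·AA·AA·AA·AA·AA·AA·AA·AA·AA·AA·AA·AA·AA·AA·AA·AA·AA·AA·AA·AA·AA·AA·AA·AA
    A ↦ AA
    B ↦ CB
    C ↦ B

A->AA, B->CB, C->B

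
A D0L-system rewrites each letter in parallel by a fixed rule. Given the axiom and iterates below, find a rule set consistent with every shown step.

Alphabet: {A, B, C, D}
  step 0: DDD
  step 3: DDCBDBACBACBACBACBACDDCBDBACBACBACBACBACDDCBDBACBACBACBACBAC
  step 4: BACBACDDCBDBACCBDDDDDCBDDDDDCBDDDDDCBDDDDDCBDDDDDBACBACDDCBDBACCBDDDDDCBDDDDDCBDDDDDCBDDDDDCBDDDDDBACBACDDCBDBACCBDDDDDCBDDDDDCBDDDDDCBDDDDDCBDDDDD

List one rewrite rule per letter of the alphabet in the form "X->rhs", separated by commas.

  step 3 ⇒ step 4: DDCBDBACBACBACBACBACDDCBDBACBACBACBACBACDDCBDBACBACBACBACBAC ⇒ BAC·BAC·DD·CBD·BAC·CBD·DD·DD·CBD·DD·DD·CBD·DD·DD·CBD·DD·DD·CBD·DD·DD·BAC·BAC·DD·CBD·BAC·CBD·DD·DD·CBD·DD·DD·CBD·DD·DD·CBD·DD·DD·CBD·DD·DD·BAC·BAC·DD·CBD·BAC·CBD·DD·DD·CBD·DD·DD·CBD·DD·DD·CBD·DD·DD·CBD·DD·DD
    A ↦ DD
    B ↦ CBD
    C ↦ DD
    D ↦ BAC

A->DD, B->CBD, C->DD, D->BAC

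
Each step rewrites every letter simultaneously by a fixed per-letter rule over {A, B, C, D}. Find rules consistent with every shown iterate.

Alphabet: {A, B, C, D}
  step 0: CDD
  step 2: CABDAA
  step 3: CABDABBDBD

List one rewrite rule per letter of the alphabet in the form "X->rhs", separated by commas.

  step 2 ⇒ step 3: CABDAA ⇒ CA·BD·A·B·BD·BD
    A ↦ BD
    B ↦ A
    C ↦ CA
    D ↦ B

A->BD, B->A, C->CA, D->B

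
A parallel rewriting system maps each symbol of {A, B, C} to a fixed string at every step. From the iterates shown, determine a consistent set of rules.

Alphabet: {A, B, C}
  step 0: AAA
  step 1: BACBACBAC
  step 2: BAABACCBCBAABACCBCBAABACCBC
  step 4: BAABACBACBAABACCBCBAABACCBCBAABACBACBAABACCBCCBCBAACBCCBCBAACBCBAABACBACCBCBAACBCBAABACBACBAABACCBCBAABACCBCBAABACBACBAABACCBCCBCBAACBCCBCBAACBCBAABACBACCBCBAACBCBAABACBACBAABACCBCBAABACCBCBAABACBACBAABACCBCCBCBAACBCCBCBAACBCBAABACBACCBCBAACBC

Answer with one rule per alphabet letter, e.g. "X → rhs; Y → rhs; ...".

A->BAC, B->BAA, C->CBC

  step 1 ⇒ step 2: BACBACBAC ⇒ BAA·BAC·CBC·BAA·BAC·CBC·BAA·BAC·CBC
    A ↦ BAC
    B ↦ BAA
    C ↦ CBC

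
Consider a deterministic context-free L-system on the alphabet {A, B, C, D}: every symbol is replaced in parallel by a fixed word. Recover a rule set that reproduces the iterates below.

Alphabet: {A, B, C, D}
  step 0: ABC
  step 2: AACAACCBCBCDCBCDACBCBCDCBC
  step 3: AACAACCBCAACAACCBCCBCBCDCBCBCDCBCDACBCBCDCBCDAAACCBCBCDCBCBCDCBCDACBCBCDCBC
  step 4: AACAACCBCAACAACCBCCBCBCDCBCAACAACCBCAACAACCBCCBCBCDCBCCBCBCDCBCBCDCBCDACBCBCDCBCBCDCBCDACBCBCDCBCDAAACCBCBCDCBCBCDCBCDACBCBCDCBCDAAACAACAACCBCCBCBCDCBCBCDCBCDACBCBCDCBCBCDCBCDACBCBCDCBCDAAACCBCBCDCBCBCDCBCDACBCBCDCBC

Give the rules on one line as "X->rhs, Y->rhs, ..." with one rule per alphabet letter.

A->AAC, B->BCD, C->CBC, D->DA

  step 3 ⇒ step 4: AACAACCBCAACAACCBCCBCBCDCBCBCDCBCDACBCBCDCBCDAAACCBCBCDCBCBCDCBCDACBCBCDCBC ⇒ AAC·AAC·CBC·AAC·AAC·CBC·CBC·BCD·CBC·AAC·AAC·CBC·AAC·AAC·CBC·CBC·BCD·CBC·CBC·BCD·CBC·BCD·CBC·DA·CBC·BCD·CBC·BCD·CBC·DA·CBC·BCD·CBC·DA·AAC·CBC·BCD·CBC·BCD·CBC·DA·CBC·BCD·CBC·DA·AAC·AAC·AAC·CBC·CBC·BCD·CBC·BCD·CBC·DA·CBC·BCD·CBC·BCD·CBC·DA·CBC·BCD·CBC·DA·AAC·CBC·BCD·CBC·BCD·CBC·DA·CBC·BCD·CBC
    A ↦ AAC
    B ↦ BCD
    C ↦ CBC
    D ↦ DA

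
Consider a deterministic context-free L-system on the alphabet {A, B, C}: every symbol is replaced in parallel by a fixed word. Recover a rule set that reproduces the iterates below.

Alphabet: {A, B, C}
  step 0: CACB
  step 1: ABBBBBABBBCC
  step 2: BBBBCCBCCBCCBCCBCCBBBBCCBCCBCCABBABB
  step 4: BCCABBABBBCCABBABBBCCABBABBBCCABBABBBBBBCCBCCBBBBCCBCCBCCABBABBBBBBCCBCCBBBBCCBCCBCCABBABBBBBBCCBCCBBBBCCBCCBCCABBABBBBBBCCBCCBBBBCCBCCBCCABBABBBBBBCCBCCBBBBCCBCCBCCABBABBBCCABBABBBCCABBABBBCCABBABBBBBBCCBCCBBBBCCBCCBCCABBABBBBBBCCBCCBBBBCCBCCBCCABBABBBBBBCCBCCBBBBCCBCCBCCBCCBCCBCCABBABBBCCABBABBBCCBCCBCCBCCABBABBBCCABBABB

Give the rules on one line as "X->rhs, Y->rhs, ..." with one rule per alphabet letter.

  step 1 ⇒ step 2: ABBBBBABBBCC ⇒ BBB·BCC·BCC·BCC·BCC·BCC·BBB·BCC·BCC·BCC·ABB·ABB
    A ↦ BBB
    B ↦ BCC
    C ↦ ABB

A->BBB, B->BCC, C->ABB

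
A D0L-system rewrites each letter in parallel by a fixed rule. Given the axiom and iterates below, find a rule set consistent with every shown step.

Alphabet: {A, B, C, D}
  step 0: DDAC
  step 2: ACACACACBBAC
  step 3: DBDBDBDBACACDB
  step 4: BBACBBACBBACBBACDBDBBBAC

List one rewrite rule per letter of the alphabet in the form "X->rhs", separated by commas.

  step 3 ⇒ step 4: DBDBDBDBACACDB ⇒ BB·AC·BB·AC·BB·AC·BB·AC·D·B·D·B·BB·AC
    A ↦ D
    B ↦ AC
    C ↦ B
    D ↦ BB

A->D, B->AC, C->B, D->BB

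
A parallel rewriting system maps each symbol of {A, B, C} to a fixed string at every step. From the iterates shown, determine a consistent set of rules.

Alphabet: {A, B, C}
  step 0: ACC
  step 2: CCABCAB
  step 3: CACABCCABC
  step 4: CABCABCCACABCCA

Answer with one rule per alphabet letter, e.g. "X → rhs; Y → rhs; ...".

A->B, B->C, C->CA

  step 3 ⇒ step 4: CACABCCABC ⇒ CA·B·CA·B·C·CA·CA·B·C·CA
    A ↦ B
    B ↦ C
    C ↦ CA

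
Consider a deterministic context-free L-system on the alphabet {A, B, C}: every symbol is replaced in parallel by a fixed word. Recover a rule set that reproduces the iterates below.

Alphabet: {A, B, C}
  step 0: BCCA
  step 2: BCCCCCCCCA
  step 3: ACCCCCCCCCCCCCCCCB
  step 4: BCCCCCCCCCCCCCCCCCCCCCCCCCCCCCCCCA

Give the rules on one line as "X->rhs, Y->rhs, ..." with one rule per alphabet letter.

A->B, B->A, C->CC

  step 3 ⇒ step 4: ACCCCCCCCCCCCCCCCB ⇒ B·CC·CC·CC·CC·CC·CC·CC·CC·CC·CC·CC·CC·CC·CC·CC·CC·A
    A ↦ B
    B ↦ A
    C ↦ CC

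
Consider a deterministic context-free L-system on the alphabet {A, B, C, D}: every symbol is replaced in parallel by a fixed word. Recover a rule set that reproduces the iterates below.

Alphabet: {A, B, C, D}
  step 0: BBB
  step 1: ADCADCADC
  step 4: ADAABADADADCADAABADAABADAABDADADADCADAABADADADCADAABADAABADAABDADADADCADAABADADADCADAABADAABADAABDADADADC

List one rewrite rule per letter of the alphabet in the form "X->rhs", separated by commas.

  step 0 ⇒ step 1: BBB ⇒ ADC·ADC·ADC
    B ↦ ADC
    A ↦ AD  (constrained at step 1)
    C ↦ D  (constrained at step 1)
    D ↦ AAB  (constrained at step 1)

A->AD, B->ADC, C->D, D->AAB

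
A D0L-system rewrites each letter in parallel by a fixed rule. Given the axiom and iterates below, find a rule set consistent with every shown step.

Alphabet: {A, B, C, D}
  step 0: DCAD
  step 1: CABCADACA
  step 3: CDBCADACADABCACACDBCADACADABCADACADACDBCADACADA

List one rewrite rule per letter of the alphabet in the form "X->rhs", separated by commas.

  step 0 ⇒ step 1: DCAD ⇒ CA·BCA·DA·CA
    A ↦ DA
    C ↦ BCA
    D ↦ CA
    B ↦ CD  (constrained at step 1)

A->DA, B->CD, C->BCA, D->CA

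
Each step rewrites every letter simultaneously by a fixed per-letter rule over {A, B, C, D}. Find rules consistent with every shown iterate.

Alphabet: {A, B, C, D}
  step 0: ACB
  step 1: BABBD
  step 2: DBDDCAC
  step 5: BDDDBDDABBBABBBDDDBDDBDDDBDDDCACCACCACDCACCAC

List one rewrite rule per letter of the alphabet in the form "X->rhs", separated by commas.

A->B, B->D, C->ABB, D->CAC

  step 1 ⇒ step 2: BABBD ⇒ D·B·D·D·CAC
    A ↦ B
    B ↦ D
    D ↦ CAC
  step 0 ⇒ step 1: ACB ⇒ B·ABB·D
    C ↦ ABB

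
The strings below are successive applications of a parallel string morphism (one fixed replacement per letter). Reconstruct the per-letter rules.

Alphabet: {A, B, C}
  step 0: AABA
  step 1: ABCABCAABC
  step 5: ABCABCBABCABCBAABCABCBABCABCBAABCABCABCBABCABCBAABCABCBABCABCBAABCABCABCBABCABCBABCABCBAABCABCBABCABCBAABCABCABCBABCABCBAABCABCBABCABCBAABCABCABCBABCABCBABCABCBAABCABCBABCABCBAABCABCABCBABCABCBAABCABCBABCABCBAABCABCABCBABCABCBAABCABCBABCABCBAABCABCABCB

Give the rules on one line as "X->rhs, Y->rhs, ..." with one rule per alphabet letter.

A->ABC, B->A, C->BCB

  step 0 ⇒ step 1: AABA ⇒ ABC·ABC·A·ABC
    A ↦ ABC
    B ↦ A
    C ↦ BCB  (constrained at step 1)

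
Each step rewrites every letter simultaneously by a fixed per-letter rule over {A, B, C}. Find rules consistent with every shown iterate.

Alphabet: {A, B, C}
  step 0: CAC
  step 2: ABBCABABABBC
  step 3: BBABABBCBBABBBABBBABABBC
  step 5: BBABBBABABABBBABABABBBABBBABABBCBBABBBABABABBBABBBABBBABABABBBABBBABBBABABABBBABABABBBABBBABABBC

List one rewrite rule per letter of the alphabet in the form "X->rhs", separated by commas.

  step 2 ⇒ step 3: ABBCABABABBC ⇒ BB·AB·AB·BC·BB·AB·BB·AB·BB·AB·AB·BC
    A ↦ BB
    B ↦ AB
    C ↦ BC

A->BB, B->AB, C->BC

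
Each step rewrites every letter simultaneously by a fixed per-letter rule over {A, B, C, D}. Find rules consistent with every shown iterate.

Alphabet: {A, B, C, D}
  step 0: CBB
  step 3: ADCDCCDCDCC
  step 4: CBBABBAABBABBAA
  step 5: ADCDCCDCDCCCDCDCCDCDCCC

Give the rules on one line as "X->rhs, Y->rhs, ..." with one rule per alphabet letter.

A->C, B->DC, C->A, D->BB

  step 4 ⇒ step 5: CBBABBAABBABBAA ⇒ A·DC·DC·C·DC·DC·C·C·DC·DC·C·DC·DC·C·C
    A ↦ C
    B ↦ DC
    C ↦ A
  step 3 ⇒ step 4: ADCDCCDCDCC ⇒ C·BB·A·BB·A·A·BB·A·BB·A·A
    D ↦ BB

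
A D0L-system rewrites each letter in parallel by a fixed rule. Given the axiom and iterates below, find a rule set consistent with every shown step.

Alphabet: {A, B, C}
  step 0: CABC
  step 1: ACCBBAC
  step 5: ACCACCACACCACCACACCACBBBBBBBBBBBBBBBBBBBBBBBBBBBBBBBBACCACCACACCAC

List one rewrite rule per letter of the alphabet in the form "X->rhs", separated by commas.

A->C, B->BB, C->AC

  step 0 ⇒ step 1: CABC ⇒ AC·C·BB·AC
    A ↦ C
    B ↦ BB
    C ↦ AC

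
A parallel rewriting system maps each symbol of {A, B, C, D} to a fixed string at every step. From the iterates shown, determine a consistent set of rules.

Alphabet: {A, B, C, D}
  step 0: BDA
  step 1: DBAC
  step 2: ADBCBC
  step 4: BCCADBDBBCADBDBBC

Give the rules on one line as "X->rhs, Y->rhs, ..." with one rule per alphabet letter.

A->C, B->DB, C->BC, D->A

  step 1 ⇒ step 2: DBAC ⇒ A·DB·C·BC
    A ↦ C
    B ↦ DB
    C ↦ BC
    D ↦ A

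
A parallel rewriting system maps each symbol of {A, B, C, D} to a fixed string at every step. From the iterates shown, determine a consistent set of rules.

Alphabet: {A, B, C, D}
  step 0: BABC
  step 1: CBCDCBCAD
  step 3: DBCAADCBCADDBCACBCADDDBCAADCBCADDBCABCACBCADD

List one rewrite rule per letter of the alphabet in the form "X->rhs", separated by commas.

A->D, B->CBC, C->AD, D->BCA

  step 0 ⇒ step 1: BABC ⇒ CBC·D·CBC·AD
    A ↦ D
    B ↦ CBC
    C ↦ AD
    D ↦ BCA  (constrained at step 1)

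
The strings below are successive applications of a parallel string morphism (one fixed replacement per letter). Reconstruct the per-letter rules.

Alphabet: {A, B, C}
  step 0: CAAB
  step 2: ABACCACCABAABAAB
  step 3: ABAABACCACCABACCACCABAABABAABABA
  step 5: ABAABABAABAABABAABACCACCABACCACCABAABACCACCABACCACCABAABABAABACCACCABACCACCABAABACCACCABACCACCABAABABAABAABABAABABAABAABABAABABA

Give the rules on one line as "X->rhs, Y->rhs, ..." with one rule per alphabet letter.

  step 2 ⇒ step 3: ABACCACCABAABAAB ⇒ AB·A·AB·ACC·ACC·AB·ACC·ACC·AB·A·AB·AB·A·AB·AB·A
    A ↦ AB
    B ↦ A
    C ↦ ACC

A->AB, B->A, C->ACC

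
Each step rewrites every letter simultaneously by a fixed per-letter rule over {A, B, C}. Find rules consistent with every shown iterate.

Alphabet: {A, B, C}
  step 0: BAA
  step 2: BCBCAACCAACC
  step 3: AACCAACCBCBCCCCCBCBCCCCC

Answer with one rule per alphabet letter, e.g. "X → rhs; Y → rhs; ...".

  step 2 ⇒ step 3: BCBCAACCAACC ⇒ AA·CC·AA·CC·BC·BC·CC·CC·BC·BC·CC·CC
    A ↦ BC
    B ↦ AA
    C ↦ CC

A->BC, B->AA, C->CC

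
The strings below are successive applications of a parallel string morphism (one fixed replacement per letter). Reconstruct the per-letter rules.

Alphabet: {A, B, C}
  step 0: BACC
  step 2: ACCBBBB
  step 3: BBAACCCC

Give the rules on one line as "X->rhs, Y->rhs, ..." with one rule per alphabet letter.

A->BB, B->C, C->A

  step 2 ⇒ step 3: ACCBBBB ⇒ BB·A·A·C·C·C·C
    A ↦ BB
    B ↦ C
    C ↦ A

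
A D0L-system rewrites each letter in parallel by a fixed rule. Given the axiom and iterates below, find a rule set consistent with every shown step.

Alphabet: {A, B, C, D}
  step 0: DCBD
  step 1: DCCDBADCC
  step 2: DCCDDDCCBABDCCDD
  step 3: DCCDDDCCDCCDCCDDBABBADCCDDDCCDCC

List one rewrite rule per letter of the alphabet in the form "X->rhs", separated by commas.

  step 2 ⇒ step 3: DCCDDDCCBABDCCDD ⇒ DCC·D·D·DCC·DCC·DCC·D·D·BA·B·BA·DCC·D·D·DCC·DCC
    A ↦ B
    B ↦ BA
    C ↦ D
    D ↦ DCC

A->B, B->BA, C->D, D->DCC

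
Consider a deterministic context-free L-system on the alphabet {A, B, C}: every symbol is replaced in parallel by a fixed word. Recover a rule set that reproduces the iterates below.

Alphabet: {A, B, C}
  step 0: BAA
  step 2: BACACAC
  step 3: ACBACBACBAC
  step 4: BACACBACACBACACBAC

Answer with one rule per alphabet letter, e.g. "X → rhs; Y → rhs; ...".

A->B, B->AC, C->AC

  step 3 ⇒ step 4: ACBACBACBAC ⇒ B·AC·AC·B·AC·AC·B·AC·AC·B·AC
    A ↦ B
    B ↦ AC
    C ↦ AC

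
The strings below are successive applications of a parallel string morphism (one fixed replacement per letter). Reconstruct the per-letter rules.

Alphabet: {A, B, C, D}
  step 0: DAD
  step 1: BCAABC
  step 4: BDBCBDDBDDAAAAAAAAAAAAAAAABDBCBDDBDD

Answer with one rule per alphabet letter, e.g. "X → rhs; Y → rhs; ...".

  step 0 ⇒ step 1: DAD ⇒ BC·AA·BC
    A ↦ AA
    D ↦ BC
    B ↦ BD  (constrained at step 1)
    C ↦ D  (constrained at step 1)

A->AA, B->BD, C->D, D->BC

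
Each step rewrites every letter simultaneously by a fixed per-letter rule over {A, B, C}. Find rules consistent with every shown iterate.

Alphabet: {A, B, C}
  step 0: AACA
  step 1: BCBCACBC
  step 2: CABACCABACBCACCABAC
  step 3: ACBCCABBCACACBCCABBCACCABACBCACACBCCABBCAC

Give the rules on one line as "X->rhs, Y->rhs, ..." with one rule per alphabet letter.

A->BC, B->CAB, C->AC

  step 2 ⇒ step 3: CABACCABACBCACCABAC ⇒ AC·BC·CAB·BC·AC·AC·BC·CAB·BC·AC·CAB·AC·BC·AC·AC·BC·CAB·BC·AC
    A ↦ BC
    B ↦ CAB
    C ↦ AC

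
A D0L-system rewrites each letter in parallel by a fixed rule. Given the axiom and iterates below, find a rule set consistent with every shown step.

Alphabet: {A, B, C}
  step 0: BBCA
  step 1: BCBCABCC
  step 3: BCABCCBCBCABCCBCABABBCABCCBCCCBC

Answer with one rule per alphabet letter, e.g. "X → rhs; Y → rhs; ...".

A->CC, B->BC, C->AB

  step 0 ⇒ step 1: BBCA ⇒ BC·BC·AB·CC
    A ↦ CC
    B ↦ BC
    C ↦ AB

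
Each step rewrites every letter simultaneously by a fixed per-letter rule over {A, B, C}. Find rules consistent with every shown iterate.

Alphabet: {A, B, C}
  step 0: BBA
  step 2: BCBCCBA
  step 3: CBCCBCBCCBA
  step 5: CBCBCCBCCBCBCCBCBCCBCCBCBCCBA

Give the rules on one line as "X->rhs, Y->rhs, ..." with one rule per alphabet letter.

  step 2 ⇒ step 3: BCBCCBA ⇒ C·BC·C·BC·BC·C·BA
    A ↦ BA
    B ↦ C
    C ↦ BC

A->BA, B->C, C->BC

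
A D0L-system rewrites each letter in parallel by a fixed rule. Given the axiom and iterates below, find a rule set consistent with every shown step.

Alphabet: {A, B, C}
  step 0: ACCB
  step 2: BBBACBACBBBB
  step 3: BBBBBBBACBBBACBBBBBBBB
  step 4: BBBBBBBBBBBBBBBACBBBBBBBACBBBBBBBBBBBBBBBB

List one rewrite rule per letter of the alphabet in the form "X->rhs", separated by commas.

  step 3 ⇒ step 4: BBBBBBBACBBBACBBBBBBBB ⇒ BB·BB·BB·BB·BB·BB·BB·B·AC·BB·BB·BB·B·AC·BB·BB·BB·BB·BB·BB·BB·BB
    A ↦ B
    B ↦ BB
    C ↦ AC

A->B, B->BB, C->AC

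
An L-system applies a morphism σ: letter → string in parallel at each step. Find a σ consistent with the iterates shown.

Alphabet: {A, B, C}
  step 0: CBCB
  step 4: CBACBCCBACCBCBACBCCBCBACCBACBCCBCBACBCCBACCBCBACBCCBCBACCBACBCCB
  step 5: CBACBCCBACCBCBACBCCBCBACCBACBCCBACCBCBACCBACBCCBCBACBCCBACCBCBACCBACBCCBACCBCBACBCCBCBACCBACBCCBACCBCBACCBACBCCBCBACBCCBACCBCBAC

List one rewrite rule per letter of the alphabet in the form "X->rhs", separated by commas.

  step 4 ⇒ step 5: CBACBCCBACCBCBACBCCBCBACCBACBCCBCBACBCCBACCBCBACBCCBCBACCBACBCCB ⇒ CB·AC·BC·CB·AC·CB·CB·AC·BC·CB·CB·AC·CB·AC·BC·CB·AC·CB·CB·AC·CB·AC·BC·CB·CB·AC·BC·CB·AC·CB·CB·AC·CB·AC·BC·CB·AC·CB·CB·AC·BC·CB·CB·AC·CB·AC·BC·CB·AC·CB·CB·AC·CB·AC·BC·CB·CB·AC·BC·CB·AC·CB·CB·AC
    A ↦ BC
    B ↦ AC
    C ↦ CB

A->BC, B->AC, C->CB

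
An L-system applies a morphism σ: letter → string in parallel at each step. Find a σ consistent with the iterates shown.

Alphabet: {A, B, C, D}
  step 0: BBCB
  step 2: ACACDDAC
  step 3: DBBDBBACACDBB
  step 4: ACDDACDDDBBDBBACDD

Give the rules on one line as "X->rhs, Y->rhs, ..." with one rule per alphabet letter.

  step 3 ⇒ step 4: DBBDBBACACDBB ⇒ AC·D·D·AC·D·D·D·BB·D·BB·AC·D·D
    A ↦ D
    B ↦ D
    C ↦ BB
    D ↦ AC

A->D, B->D, C->BB, D->AC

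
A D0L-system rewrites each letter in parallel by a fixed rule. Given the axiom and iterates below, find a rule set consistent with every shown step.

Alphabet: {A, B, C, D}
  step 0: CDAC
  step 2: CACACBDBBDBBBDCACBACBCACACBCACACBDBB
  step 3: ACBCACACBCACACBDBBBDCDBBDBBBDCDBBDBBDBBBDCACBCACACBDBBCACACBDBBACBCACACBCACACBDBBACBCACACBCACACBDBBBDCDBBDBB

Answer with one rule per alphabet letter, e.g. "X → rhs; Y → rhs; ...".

  step 2 ⇒ step 3: CACACBDBBDBBBDCACBACBCACACBCACACBDBB ⇒ ACB·CAC·ACB·CAC·ACB·DBB·BDC·DBB·DBB·BDC·DBB·DBB·DBB·BDC·ACB·CAC·ACB·DBB·CAC·ACB·DBB·ACB·CAC·ACB·CAC·ACB·DBB·ACB·CAC·ACB·CAC·ACB·DBB·BDC·DBB·DBB
    A ↦ CAC
    B ↦ DBB
    C ↦ ACB
    D ↦ BDC

A->CAC, B->DBB, C->ACB, D->BDC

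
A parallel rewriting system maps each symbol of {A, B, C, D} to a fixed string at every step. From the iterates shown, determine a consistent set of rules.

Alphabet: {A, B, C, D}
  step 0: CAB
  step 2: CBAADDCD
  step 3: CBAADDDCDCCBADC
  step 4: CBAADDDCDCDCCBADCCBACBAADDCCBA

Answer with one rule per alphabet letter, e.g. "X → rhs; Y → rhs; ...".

  step 3 ⇒ step 4: CBAADDDCDCCBADC ⇒ CBA·A·D·D·DC·DC·DC·CBA·DC·CBA·CBA·A·D·DC·CBA
    A ↦ D
    B ↦ A
    C ↦ CBA
    D ↦ DC

A->D, B->A, C->CBA, D->DC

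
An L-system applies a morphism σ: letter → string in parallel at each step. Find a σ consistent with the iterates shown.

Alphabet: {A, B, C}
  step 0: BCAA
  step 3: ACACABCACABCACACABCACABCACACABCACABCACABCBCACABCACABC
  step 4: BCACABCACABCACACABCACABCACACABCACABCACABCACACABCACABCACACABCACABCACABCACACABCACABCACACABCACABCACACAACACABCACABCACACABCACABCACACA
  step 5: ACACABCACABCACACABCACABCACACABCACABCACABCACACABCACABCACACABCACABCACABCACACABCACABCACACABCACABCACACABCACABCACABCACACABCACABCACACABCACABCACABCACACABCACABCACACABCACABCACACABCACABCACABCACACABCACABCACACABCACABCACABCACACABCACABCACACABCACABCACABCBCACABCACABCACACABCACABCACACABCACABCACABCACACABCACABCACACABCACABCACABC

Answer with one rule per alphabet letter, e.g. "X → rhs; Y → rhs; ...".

  step 4 ⇒ step 5: BCACABCACABCACACABCACABCACACABCACABCACABCACACABCACABCACACABCACABCACABCACACABCACABCACACABCACABCACACAACACABCACABCACACABCACABCACACA ⇒ AC·ACA·BC·ACA·BC·AC·ACA·BC·ACA·BC·AC·ACA·BC·ACA·BC·ACA·BC·AC·ACA·BC·ACA·BC·AC·ACA·BC·ACA·BC·ACA·BC·AC·ACA·BC·ACA·BC·AC·ACA·BC·ACA·BC·AC·ACA·BC·ACA·BC·ACA·BC·AC·ACA·BC·ACA·BC·AC·ACA·BC·ACA·BC·ACA·BC·AC·ACA·BC·ACA·BC·AC·ACA·BC·ACA·BC·AC·ACA·BC·ACA·BC·ACA·BC·AC·ACA·BC·ACA·BC·AC·ACA·BC·ACA·BC·ACA·BC·AC·ACA·BC·ACA·BC·AC·ACA·BC·ACA·BC·ACA·BC·BC·ACA·BC·ACA·BC·AC·ACA·BC·ACA·BC·AC·ACA·BC·ACA·BC·ACA·BC·AC·ACA·BC·ACA·BC·AC·ACA·BC·ACA·BC·ACA·BC
    A ↦ BC
    B ↦ AC
    C ↦ ACA

A->BC, B->AC, C->ACA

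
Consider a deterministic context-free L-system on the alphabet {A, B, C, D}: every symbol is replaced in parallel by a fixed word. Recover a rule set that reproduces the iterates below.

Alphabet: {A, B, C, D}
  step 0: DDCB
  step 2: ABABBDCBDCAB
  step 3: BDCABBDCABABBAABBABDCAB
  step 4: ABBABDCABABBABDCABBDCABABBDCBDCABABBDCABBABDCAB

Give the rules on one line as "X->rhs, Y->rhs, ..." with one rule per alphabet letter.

  step 3 ⇒ step 4: BDCABBDCABABBAABBABDCAB ⇒ AB·B·A·BDC·AB·AB·B·A·BDC·AB·BDC·AB·AB·BDC·BDC·AB·AB·BDC·AB·B·A·BDC·AB
    A ↦ BDC
    B ↦ AB
    C ↦ A
    D ↦ B

A->BDC, B->AB, C->A, D->B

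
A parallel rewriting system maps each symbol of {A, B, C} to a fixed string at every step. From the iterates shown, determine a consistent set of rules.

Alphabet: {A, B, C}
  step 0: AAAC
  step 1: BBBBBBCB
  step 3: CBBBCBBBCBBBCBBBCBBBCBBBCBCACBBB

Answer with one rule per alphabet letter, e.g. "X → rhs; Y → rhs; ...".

  step 0 ⇒ step 1: AAAC ⇒ BB·BB·BB·CB
    A ↦ BB
    C ↦ CB
    B ↦ CA  (constrained at step 1)

A->BB, B->CA, C->CB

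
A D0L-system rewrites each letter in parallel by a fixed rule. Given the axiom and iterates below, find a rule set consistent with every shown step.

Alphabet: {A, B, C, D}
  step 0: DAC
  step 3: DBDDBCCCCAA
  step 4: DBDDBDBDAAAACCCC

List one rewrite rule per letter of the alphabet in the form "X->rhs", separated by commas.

A->CC, B->D, C->A, D->DB

  step 3 ⇒ step 4: DBDDBCCCCAA ⇒ DB·D·DB·DB·D·A·A·A·A·CC·CC
    A ↦ CC
    B ↦ D
    C ↦ A
    D ↦ DB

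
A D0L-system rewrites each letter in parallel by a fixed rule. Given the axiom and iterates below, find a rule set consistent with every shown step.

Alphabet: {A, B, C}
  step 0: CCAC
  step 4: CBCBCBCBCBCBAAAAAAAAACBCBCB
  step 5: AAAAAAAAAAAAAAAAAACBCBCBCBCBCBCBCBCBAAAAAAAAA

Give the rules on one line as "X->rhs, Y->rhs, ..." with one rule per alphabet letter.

A->CB, B->AA, C->A

  step 4 ⇒ step 5: CBCBCBCBCBCBAAAAAAAAACBCBCB ⇒ A·AA·A·AA·A·AA·A·AA·A·AA·A·AA·CB·CB·CB·CB·CB·CB·CB·CB·CB·A·AA·A·AA·A·AA
    A ↦ CB
    B ↦ AA
    C ↦ A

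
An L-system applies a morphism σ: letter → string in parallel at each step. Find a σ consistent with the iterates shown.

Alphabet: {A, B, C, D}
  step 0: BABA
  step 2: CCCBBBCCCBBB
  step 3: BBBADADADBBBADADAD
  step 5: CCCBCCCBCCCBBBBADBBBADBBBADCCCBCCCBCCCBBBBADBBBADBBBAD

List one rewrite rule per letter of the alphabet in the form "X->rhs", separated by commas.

A->CC, B->AD, C->B, D->CB

  step 2 ⇒ step 3: CCCBBBCCCBBB ⇒ B·B·B·AD·AD·AD·B·B·B·AD·AD·AD
    B ↦ AD
    C ↦ B
    A ↦ CC  (constrained at step 0)
    D ↦ CB  (constrained at step 3)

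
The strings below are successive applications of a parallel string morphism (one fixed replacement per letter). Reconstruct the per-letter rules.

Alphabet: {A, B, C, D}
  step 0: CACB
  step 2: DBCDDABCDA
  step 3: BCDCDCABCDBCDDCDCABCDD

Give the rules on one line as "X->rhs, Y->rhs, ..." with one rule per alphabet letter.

  step 2 ⇒ step 3: DBCDDABCDA ⇒ BCD·CDC·A·BCD·BCD·D·CDC·A·BCD·D
    A ↦ D
    B ↦ CDC
    C ↦ A
    D ↦ BCD

A->D, B->CDC, C->A, D->BCD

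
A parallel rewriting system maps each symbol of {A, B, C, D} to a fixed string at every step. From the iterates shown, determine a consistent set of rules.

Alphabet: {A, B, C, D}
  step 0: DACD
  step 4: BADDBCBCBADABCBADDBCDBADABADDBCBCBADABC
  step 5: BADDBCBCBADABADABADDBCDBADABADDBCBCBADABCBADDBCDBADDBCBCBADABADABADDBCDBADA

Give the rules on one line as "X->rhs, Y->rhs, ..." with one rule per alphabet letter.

  step 4 ⇒ step 5: BADDBCBCBADABCBADDBCDBADABADDBCBCBADABC ⇒ BAD·D·BC·BC·BAD·A·BAD·A·BAD·D·BC·D·BAD·A·BAD·D·BC·BC·BAD·A·BC·BAD·D·BC·D·BAD·D·BC·BC·BAD·A·BAD·A·BAD·D·BC·D·BAD·A
    A ↦ D
    B ↦ BAD
    C ↦ A
    D ↦ BC

A->D, B->BAD, C->A, D->BC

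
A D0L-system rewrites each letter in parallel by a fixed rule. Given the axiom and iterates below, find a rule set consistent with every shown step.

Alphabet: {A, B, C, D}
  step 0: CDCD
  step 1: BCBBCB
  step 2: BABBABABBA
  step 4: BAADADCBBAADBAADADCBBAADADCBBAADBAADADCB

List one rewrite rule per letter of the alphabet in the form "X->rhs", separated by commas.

A->AD, B->BA, C->B, D->CB

  step 1 ⇒ step 2: BCBBCB ⇒ BA·B·BA·BA·B·BA
    B ↦ BA
    C ↦ B
    A ↦ AD  (constrained at step 2)
  step 0 ⇒ step 1: CDCD ⇒ B·CB·B·CB
    D ↦ CB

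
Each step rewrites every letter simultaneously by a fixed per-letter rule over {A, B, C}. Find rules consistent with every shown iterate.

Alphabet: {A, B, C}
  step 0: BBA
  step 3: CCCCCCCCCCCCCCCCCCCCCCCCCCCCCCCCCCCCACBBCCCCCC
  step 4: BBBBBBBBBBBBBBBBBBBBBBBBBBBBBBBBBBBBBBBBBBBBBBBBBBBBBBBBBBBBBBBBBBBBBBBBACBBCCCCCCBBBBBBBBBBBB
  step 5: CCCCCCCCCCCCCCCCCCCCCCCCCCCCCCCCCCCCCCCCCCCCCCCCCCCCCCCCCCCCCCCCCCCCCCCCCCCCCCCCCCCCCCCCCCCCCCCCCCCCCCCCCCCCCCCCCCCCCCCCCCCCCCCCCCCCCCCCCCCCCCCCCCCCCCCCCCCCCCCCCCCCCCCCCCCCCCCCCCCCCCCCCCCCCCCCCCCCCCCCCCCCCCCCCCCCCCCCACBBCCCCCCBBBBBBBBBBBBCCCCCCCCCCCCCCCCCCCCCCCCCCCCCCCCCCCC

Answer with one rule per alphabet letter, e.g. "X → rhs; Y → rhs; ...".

  step 4 ⇒ step 5: BBBBBBBBBBBBBBBBBBBBBBBBBBBBBBBBBBBBBBBBBBBBBBBBBBBBBBBBBBBBBBBBBBBBBBBBACBBCCCCCCBBBBBBBBBBBB ⇒ CCC·CCC·CCC·CCC·CCC·CCC·CCC·CCC·CCC·CCC·CCC·CCC·CCC·CCC·CCC·CCC·CCC·CCC·CCC·CCC·CCC·CCC·CCC·CCC·CCC·CCC·CCC·CCC·CCC·CCC·CCC·CCC·CCC·CCC·CCC·CCC·CCC·CCC·CCC·CCC·CCC·CCC·CCC·CCC·CCC·CCC·CCC·CCC·CCC·CCC·CCC·CCC·CCC·CCC·CCC·CCC·CCC·CCC·CCC·CCC·CCC·CCC·CCC·CCC·CCC·CCC·CCC·CCC·CCC·CCC·CCC·CCC·AC·BB·CCC·CCC·BB·BB·BB·BB·BB·BB·CCC·CCC·CCC·CCC·CCC·CCC·CCC·CCC·CCC·CCC·CCC·CCC
    A ↦ AC
    B ↦ CCC
    C ↦ BB

A->AC, B->CCC, C->BB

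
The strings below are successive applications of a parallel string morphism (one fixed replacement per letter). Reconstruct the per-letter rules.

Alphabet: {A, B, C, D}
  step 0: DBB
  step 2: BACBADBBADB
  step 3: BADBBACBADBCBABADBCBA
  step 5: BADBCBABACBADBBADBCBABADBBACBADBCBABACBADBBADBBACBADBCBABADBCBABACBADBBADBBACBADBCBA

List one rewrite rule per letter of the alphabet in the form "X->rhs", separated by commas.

A->DB, B->BA, C->BAC, D->C

  step 2 ⇒ step 3: BACBADBBADB ⇒ BA·DB·BAC·BA·DB·C·BA·BA·DB·C·BA
    A ↦ DB
    B ↦ BA
    C ↦ BAC
    D ↦ C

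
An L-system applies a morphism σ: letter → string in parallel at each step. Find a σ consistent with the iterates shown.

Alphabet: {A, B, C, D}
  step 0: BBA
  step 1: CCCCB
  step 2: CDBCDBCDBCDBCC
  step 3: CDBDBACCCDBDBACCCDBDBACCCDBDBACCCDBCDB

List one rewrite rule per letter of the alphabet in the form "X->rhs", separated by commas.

A->B, B->CC, C->CDB, D->DBA

  step 2 ⇒ step 3: CDBCDBCDBCDBCC ⇒ CDB·DBA·CC·CDB·DBA·CC·CDB·DBA·CC·CDB·DBA·CC·CDB·CDB
    B ↦ CC
    C ↦ CDB
    D ↦ DBA
  step 0 ⇒ step 1: BBA ⇒ CC·CC·B
    A ↦ B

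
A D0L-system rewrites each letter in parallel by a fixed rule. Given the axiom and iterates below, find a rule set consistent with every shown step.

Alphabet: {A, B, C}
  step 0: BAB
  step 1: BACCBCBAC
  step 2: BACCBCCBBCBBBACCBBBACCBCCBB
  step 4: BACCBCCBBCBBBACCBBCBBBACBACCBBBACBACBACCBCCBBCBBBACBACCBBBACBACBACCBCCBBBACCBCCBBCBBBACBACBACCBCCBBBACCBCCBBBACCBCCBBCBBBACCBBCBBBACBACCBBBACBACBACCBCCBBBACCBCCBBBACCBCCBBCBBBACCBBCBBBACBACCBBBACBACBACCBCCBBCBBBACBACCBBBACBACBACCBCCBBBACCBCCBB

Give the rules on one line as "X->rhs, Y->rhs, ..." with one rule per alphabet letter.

A->CBC, B->BAC, C->CBB

  step 1 ⇒ step 2: BACCBCBAC ⇒ BAC·CBC·CBB·CBB·BAC·CBB·BAC·CBC·CBB
    A ↦ CBC
    B ↦ BAC
    C ↦ CBB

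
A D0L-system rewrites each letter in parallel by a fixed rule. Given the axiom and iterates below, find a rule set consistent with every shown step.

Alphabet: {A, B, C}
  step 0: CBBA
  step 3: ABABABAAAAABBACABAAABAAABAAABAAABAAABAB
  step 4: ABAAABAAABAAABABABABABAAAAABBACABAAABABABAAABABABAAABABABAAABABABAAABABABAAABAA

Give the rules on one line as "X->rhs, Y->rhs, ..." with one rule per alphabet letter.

  step 3 ⇒ step 4: ABABABAAAAABBACABAAABAAABAAABAAABAAABAB ⇒ AB·AA·AB·AA·AB·AA·AB·AB·AB·AB·AB·AA·AA·AB·BAC·AB·AA·AB·AB·AB·AA·AB·AB·AB·AA·AB·AB·AB·AA·AB·AB·AB·AA·AB·AB·AB·AA·AB·AA
    A ↦ AB
    B ↦ AA
    C ↦ BAC

A->AB, B->AA, C->BAC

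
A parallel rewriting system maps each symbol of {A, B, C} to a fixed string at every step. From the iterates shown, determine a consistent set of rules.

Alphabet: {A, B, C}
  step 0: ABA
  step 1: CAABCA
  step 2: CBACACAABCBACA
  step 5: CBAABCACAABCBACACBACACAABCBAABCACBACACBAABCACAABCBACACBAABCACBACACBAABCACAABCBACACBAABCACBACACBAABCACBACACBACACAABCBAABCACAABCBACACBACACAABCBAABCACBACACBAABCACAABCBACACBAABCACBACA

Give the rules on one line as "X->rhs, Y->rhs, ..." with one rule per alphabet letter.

A->CA, B->AB, C->CBA

  step 1 ⇒ step 2: CAABCA ⇒ CBA·CA·CA·AB·CBA·CA
    A ↦ CA
    B ↦ AB
    C ↦ CBA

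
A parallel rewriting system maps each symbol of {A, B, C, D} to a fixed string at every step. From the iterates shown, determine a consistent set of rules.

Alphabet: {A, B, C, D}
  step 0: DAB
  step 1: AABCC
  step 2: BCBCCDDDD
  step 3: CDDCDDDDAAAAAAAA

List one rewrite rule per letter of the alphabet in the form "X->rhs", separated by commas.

  step 2 ⇒ step 3: BCBCCDDDD ⇒ C·DD·C·DD·DD·AA·AA·AA·AA
    B ↦ C
    C ↦ DD
    D ↦ AA
  step 0 ⇒ step 1: DAB ⇒ AA·BC·C
    A ↦ BC

A->BC, B->C, C->DD, D->AA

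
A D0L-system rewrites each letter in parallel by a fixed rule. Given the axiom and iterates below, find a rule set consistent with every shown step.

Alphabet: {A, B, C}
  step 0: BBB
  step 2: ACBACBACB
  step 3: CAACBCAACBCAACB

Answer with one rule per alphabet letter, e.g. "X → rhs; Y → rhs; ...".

  step 2 ⇒ step 3: ACBACBACB ⇒ CA·A·CB·CA·A·CB·CA·A·CB
    A ↦ CA
    B ↦ CB
    C ↦ A

A->CA, B->CB, C->A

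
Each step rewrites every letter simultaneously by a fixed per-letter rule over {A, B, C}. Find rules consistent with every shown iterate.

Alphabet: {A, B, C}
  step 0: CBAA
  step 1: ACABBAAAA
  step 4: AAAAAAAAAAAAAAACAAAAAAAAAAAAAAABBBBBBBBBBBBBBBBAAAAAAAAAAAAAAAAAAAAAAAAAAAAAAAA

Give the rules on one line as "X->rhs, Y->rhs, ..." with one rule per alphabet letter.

  step 0 ⇒ step 1: CBAA ⇒ ACA·BB·AA·AA
    A ↦ AA
    B ↦ BB
    C ↦ ACA

A->AA, B->BB, C->ACA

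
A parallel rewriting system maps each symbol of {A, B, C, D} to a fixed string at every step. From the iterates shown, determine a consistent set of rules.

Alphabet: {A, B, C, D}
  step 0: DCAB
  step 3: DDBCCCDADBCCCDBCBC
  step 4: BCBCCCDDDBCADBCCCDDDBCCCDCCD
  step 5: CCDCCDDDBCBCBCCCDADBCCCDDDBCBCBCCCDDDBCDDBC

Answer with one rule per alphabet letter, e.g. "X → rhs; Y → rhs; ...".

A->AD, B->CC, C->D, D->BC

  step 4 ⇒ step 5: BCBCCCDDDBCADBCCCDDDBCCCDCCD ⇒ CC·D·CC·D·D·D·BC·BC·BC·CC·D·AD·BC·CC·D·D·D·BC·BC·BC·CC·D·D·D·BC·D·D·BC
    A ↦ AD
    B ↦ CC
    C ↦ D
    D ↦ BC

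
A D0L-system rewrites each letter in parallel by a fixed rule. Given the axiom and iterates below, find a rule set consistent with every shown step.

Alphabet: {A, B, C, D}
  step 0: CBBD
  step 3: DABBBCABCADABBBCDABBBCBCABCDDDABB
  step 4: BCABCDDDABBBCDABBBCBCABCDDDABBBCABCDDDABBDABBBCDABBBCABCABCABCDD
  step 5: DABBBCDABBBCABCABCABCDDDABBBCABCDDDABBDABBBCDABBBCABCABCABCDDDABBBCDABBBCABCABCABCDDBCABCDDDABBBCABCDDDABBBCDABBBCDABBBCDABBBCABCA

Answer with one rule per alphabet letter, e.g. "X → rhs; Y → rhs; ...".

A->BC, B->D, C->ABB, D->BCA

  step 4 ⇒ step 5: BCABCDDDABBBCDABBBCBCABCDDDABBBCABCDDDABBDABBBCDABBBCABCABCABCDD ⇒ D·ABB·BC·D·ABB·BCA·BCA·BCA·BC·D·D·D·ABB·BCA·BC·D·D·D·ABB·D·ABB·BC·D·ABB·BCA·BCA·BCA·BC·D·D·D·ABB·BC·D·ABB·BCA·BCA·BCA·BC·D·D·BCA·BC·D·D·D·ABB·BCA·BC·D·D·D·ABB·BC·D·ABB·BC·D·ABB·BC·D·ABB·BCA·BCA
    A ↦ BC
    B ↦ D
    C ↦ ABB
    D ↦ BCA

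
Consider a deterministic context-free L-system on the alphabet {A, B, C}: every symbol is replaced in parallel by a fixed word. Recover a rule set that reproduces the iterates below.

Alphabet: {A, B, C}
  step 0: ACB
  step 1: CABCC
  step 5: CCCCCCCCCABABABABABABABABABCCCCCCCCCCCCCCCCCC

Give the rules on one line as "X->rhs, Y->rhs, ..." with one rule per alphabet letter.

A->C, B->CC, C->AB

  step 0 ⇒ step 1: ACB ⇒ C·AB·CC
    A ↦ C
    B ↦ CC
    C ↦ AB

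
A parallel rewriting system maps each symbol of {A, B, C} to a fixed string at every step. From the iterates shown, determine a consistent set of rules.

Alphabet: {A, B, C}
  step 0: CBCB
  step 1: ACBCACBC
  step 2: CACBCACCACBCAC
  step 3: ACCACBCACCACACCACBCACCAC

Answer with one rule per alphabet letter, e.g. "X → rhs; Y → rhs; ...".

  step 2 ⇒ step 3: CACBCACCACBCAC ⇒ AC·C·AC·BC·AC·C·AC·AC·C·AC·BC·AC·C·AC
    A ↦ C
    B ↦ BC
    C ↦ AC

A->C, B->BC, C->AC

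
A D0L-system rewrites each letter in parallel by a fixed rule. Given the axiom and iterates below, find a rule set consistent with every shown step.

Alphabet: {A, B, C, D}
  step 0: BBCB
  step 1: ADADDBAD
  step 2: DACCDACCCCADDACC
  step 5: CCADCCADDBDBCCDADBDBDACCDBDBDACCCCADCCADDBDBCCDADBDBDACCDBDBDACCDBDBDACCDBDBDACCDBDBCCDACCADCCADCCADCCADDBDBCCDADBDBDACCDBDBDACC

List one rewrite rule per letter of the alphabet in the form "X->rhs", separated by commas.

A->DA, B->AD, C->DB, D->CC

  step 1 ⇒ step 2: ADADDBAD ⇒ DA·CC·DA·CC·CC·AD·DA·CC
    A ↦ DA
    B ↦ AD
    D ↦ CC
  step 0 ⇒ step 1: BBCB ⇒ AD·AD·DB·AD
    C ↦ DB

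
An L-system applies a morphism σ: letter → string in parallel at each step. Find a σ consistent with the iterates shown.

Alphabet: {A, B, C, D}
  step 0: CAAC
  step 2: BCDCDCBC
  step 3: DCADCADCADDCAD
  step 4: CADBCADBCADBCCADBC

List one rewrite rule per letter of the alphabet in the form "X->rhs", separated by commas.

  step 3 ⇒ step 4: DCADCADCADDCAD ⇒ C·AD·B·C·AD·B·C·AD·B·C·C·AD·B·C
    A ↦ B
    C ↦ AD
    D ↦ C
  step 2 ⇒ step 3: BCDCDCBC ⇒ DC·AD·C·AD·C·AD·DC·AD
    B ↦ DC

A->B, B->DC, C->AD, D->C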